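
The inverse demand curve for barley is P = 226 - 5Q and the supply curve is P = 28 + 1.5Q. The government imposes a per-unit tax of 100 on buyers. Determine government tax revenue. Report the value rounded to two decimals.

Pre-tax equilibrium: 226 - 5Q = 28 + 1.5Q gives Q* = 30.4615, P* = 73.6923.
A tax on buyers shifts demand down by 100: (226 - 100) - 5Q = 28 + 1.5Q, so Q_t = 15.0769. Buyers pay P_b = 150.6154; sellers receive P_s = P_b - 100 = 50.6154.
Tax revenue = t x Q_t = 100 x 15.0769 = 1507.6923.

1507.69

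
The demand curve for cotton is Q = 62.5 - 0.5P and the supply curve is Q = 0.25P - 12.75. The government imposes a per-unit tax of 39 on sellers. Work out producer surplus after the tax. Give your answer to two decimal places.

68.06

Rewriting demand in inverse form: P = 125 - 2Q.
Rewriting supply in inverse form: P = 51 + 4Q.
Pre-tax equilibrium: 125 - 2Q = 51 + 4Q gives Q* = 12.3333, P* = 100.3333.
A tax on sellers shifts supply up by 39: 125 - 2Q = 51 + 4Q + 39, so Q_t = 5.8333. Buyers pay P_b = 113.3333; sellers receive P_s = P_b - 39 = 74.3333.
Producer surplus is the triangle above supply below P_s: (1/2)(5.8333)(74.3333 - 51) = 68.0556.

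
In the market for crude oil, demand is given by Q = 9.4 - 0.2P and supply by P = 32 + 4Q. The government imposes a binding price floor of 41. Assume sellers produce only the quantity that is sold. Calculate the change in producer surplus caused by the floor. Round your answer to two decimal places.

Rewriting demand in inverse form: P = 47 - 5Q.
Free-market equilibrium: 47 - 5Q = 32 + 4Q gives Q* = 1.6667, P* = 38.6667.
At the floor price 41, quantity demanded is (47 - 41)/5 = 1.2; demand is the short side, so Q = 1.2 trades at P = 41.
PS goes from (1/2)(1.6667)(6.6667) = 5.5556 to 7.92 (computed as (41 - 32)(1.2) - (1/2)(4)(1.2)^2), a change of 2.3644.

2.36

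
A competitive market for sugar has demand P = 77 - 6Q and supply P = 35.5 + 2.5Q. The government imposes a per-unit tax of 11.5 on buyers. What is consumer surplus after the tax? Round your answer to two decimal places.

Pre-tax equilibrium: 77 - 6Q = 35.5 + 2.5Q gives Q* = 4.8824, P* = 47.7059.
With the tax, buyers' net willingness to pay falls by 11.5: (77 - 11.5) - 6Q = 35.5 + 2.5Q, so Q_t = 3.5294. Buyers pay P_b = 55.8235; sellers receive P_s = P_b - 11.5 = 44.3235.
CS = (1/2)(Q_t)(77 - P_b) = (1/2)(3.5294)(21.1765) = 37.3702.

37.37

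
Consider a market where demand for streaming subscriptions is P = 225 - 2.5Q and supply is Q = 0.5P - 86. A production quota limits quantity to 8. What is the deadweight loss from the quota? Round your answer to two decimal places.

Rewriting supply in inverse form: P = 172 + 2Q.
Without the quota, 225 - 2.5Q = 172 + 2Q gives Q* = 11.7778.
At Q = 8 the demand price is 225 - 2.5(8) = 205 and the supply price is 172 + 2(8) = 188.
DWL = (1/2)(gap between curves at 8) x (Q* - 8) = (1/2)(17)(3.7778) = 32.1111.

32.11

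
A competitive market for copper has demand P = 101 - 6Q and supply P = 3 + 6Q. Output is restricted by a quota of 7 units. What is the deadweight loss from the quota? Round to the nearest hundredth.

Unrestricted equilibrium: Q* = (101 - 3)/(6 + 6) = 8.1667.
At Q = 7 the demand price is 101 - 6(7) = 59 and the supply price is 3 + 6(7) = 45.
DWL = (1/2)(gap between curves at 7) x (Q* - 7) = (1/2)(14)(1.1667) = 8.1667.

8.17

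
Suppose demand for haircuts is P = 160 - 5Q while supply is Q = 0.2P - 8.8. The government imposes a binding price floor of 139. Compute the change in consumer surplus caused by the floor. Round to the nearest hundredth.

-292.30

Rewriting supply in inverse form: P = 44 + 5Q.
Without the control, 160 - 5Q = 44 + 5Q so Q* = 11.6 and P* = 102.
At the floor price 139, quantity demanded is (160 - 139)/5 = 4.2; demand is the short side, so Q = 4.2 trades at P = 139.
CS goes from (1/2)(11.6)(58) = 336.4 to 44.1 (computed as (160 - 139)(4.2) - (1/2)(5)(4.2)^2), a change of -292.3.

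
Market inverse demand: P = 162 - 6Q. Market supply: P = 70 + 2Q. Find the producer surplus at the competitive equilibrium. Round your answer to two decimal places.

Set 162 - 6Q = 70 + 2Q, which gives 92 = 8Q, so Q* = 11.5 and P* = 162 - 6(11.5) = 93.
Producer surplus is the triangle above supply below P*: (1/2)(11.5)(93 - 70) = (1/2)(11.5)(23) = 132.25.

132.25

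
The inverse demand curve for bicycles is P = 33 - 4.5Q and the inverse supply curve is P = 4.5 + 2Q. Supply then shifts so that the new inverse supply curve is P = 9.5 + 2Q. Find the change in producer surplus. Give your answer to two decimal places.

Initial equilibrium: Q_0 = 4.3846, P_0 = 13.2692; CS_0 = (1/2)(4.3846)(19.7308) = 43.2559, PS_0 = (1/2)(4.3846)(8.7692) = 19.2249.
New equilibrium: 33 - 4.5Q = 9.5 + 2Q gives Q_1 = 3.6154, P_1 = 16.7308; CS_1 = 29.4098, PS_1 = 13.071.
Change in producer surplus = 13.071 - 19.2249 = -6.1538.

-6.15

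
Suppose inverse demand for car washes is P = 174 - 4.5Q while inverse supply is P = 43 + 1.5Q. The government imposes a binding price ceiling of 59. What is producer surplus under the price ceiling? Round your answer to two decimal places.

Free-market equilibrium: 174 - 4.5Q = 43 + 1.5Q gives Q* = 21.8333, P* = 75.75.
At the ceiling price 59, quantity supplied is (59 - 43)/1.5 = 10.6667; supply is the short side, so Q = 10.6667 trades at P = 59.
PS is the triangle above supply below 59: (1/2)(10.6667)(59 - 43) = 85.3333.

85.33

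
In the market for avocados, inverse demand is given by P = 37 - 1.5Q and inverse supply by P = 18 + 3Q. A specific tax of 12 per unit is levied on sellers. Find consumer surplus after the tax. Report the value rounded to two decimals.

Without the tax, 37 - 1.5Q = 18 + 3Q so Q* = 4.2222 and P* = 30.6667.
A tax on sellers shifts supply up by 12: 37 - 1.5Q = 18 + 3Q + 12, so Q_t = 1.5556. Buyers pay P_b = 34.6667; sellers receive P_s = P_b - 12 = 22.6667.
CS = (1/2)(Q_t)(37 - P_b) = (1/2)(1.5556)(2.3333) = 1.8148.

1.81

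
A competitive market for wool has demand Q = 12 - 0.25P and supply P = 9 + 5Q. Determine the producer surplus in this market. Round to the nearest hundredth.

46.94

Rewriting demand in inverse form: P = 48 - 4Q.
Equilibrium: 48 - 4Q = 9 + 5Q, so Q* = 4.3333 and P* = 30.6667.
The supply curve's price intercept is 9, so PS = (1/2)(Q*)(P* - 9) = (1/2)(4.3333)(21.6667) = 46.9444.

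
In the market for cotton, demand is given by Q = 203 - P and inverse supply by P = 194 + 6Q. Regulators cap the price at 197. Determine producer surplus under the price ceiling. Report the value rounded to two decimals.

Rewriting demand in inverse form: P = 203 - Q.
Free-market equilibrium: 203 - Q = 194 + 6Q gives Q* = 1.2857, P* = 201.7143.
At the ceiling price 197, quantity supplied is (197 - 194)/6 = 0.5; supply is the short side, so Q = 0.5 trades at P = 197.
PS is the triangle above supply below 197: (1/2)(0.5)(197 - 194) = 0.75.

0.75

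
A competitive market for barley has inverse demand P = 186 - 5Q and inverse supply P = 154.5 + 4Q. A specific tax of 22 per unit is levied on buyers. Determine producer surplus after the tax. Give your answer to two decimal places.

2.23

Without the tax, 186 - 5Q = 154.5 + 4Q so Q* = 3.5 and P* = 168.5.
With the tax, buyers' net willingness to pay falls by 22: (186 - 22) - 5Q = 154.5 + 4Q, so Q_t = 1.0556. Buyers pay P_b = 180.7222; sellers receive P_s = P_b - 22 = 158.7222.
Producer surplus is the triangle above supply below P_s: (1/2)(1.0556)(158.7222 - 154.5) = 2.2284.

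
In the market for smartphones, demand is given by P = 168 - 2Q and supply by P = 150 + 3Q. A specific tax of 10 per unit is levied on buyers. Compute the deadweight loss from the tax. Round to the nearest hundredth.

Pre-tax equilibrium: 168 - 2Q = 150 + 3Q gives Q* = 3.6, P* = 160.8.
With the tax, buyers' net willingness to pay falls by 10: (168 - 10) - 2Q = 150 + 3Q, so Q_t = 1.6. Buyers pay P_b = 164.8; sellers receive P_s = P_b - 10 = 154.8.
The welfare triangle lost has base Q* - Q_t = 2 and height t = 10, so DWL = (1/2)(2)(10) = 10.

10.00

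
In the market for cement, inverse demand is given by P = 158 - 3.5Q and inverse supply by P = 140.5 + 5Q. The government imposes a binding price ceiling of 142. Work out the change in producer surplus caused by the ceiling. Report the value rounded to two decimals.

-10.37

Without the control, 158 - 3.5Q = 140.5 + 5Q so Q* = 2.0588 and P* = 150.7941.
At P = 142, sellers supply (142 - 140.5)/5 = 0.3 while buyers want more, so the quantity traded is 0.3 at price 142.
PS goes from (1/2)(2.0588)(10.2941) = 10.5969 to 0.225 (computed as (142 - 140.5)(0.3) - (1/2)(5)(0.3)^2), a change of -10.3719.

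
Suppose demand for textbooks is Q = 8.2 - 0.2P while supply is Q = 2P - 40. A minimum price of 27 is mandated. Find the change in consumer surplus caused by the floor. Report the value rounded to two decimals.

-16.85

Rewriting demand in inverse form: P = 41 - 5Q.
Rewriting supply in inverse form: P = 20 + 0.5Q.
Without the control, 41 - 5Q = 20 + 0.5Q so Q* = 3.8182 and P* = 21.9091.
At P = 27, buyers demand (41 - 27)/5 = 2.8 while sellers would supply more, so the quantity traded is 2.8 at price 27.
CS goes from (1/2)(3.8182)(19.0909) = 36.4463 to 19.6 (computed as (41 - 27)(2.8) - (1/2)(5)(2.8)^2), a change of -16.8463.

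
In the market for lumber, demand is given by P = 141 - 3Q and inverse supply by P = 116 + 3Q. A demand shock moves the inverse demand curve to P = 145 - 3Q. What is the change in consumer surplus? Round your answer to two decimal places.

9.00

Initial equilibrium: Q_0 = 4.1667, P_0 = 128.5; CS_0 = (1/2)(4.1667)(12.5) = 26.0417, PS_0 = (1/2)(4.1667)(12.5) = 26.0417.
New equilibrium: 145 - 3Q = 116 + 3Q gives Q_1 = 4.8333, P_1 = 130.5; CS_1 = 35.0417, PS_1 = 35.0417.
Change in consumer surplus = 35.0417 - 26.0417 = 9.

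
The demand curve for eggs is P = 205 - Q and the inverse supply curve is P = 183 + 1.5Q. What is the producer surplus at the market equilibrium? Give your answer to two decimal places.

58.08

Setting demand equal to supply, 22 = 2.5Q, so Q* = 8.8 and P* = 196.2.
PS is the area between P* and the supply curve from 0 to Q*: (1/2)(8.8)(13.2) = 58.08.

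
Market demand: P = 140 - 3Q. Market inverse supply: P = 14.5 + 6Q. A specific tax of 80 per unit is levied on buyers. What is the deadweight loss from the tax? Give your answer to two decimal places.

355.56

Pre-tax equilibrium: 140 - 3Q = 14.5 + 6Q gives Q* = 13.9444, P* = 98.1667.
With the tax, buyers' net willingness to pay falls by 80: (140 - 80) - 3Q = 14.5 + 6Q, so Q_t = 5.0556. Buyers pay P_b = 124.8333; sellers receive P_s = P_b - 80 = 44.8333.
The welfare triangle lost has base Q* - Q_t = 8.8889 and height t = 80, so DWL = (1/2)(8.8889)(80) = 355.5556.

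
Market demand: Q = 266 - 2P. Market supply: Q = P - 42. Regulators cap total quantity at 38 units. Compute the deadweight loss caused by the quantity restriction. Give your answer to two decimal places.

385.33

Rewriting demand in inverse form: P = 133 - 0.5Q.
Rewriting supply in inverse form: P = 42 + Q.
Without the quota, 133 - 0.5Q = 42 + Q gives Q* = 60.6667.
At Q = 38 the demand price is 133 - 0.5(38) = 114 and the supply price is 42 + (38) = 80.
DWL = (1/2)(gap between curves at 38) x (Q* - 38) = (1/2)(34)(22.6667) = 385.3333.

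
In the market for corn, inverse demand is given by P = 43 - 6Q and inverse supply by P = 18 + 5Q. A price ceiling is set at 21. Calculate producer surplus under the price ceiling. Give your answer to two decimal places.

Free-market equilibrium: 43 - 6Q = 18 + 5Q gives Q* = 2.2727, P* = 29.3636.
At the ceiling price 21, quantity supplied is (21 - 18)/5 = 0.6; supply is the short side, so Q = 0.6 trades at P = 21.
PS is the triangle above supply below 21: (1/2)(0.6)(21 - 18) = 0.9.

0.90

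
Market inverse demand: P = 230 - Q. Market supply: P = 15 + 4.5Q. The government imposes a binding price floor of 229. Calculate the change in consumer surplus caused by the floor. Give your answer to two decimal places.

Free-market equilibrium: 230 - Q = 15 + 4.5Q gives Q* = 39.0909, P* = 190.9091.
At the floor price 229, quantity demanded is (230 - 229)/1 = 1; demand is the short side, so Q = 1 trades at P = 229.
CS goes from (1/2)(39.0909)(39.0909) = 764.0496 to 0.5 (computed as (230 - 229)(1) - (1/2)(1)(1)^2), a change of -763.5496.

-763.55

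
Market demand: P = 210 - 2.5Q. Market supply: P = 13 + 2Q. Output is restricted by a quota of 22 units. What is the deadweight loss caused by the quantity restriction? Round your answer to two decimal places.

Unrestricted equilibrium: Q* = (210 - 13)/(2.5 + 2) = 43.7778.
At Q = 22 the demand price is 210 - 2.5(22) = 155 and the supply price is 13 + 2(22) = 57.
DWL = (1/2)(gap between curves at 22) x (Q* - 22) = (1/2)(98)(21.7778) = 1067.1111.

1067.11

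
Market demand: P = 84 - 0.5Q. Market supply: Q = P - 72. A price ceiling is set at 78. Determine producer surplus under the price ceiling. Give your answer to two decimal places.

Rewriting supply in inverse form: P = 72 + Q.
Without the control, 84 - 0.5Q = 72 + Q so Q* = 8 and P* = 80.
At P = 78, sellers supply (78 - 72)/1 = 6 while buyers want more, so the quantity traded is 6 at price 78.
PS is the triangle above supply below 78: (1/2)(6)(78 - 72) = 18.

18.00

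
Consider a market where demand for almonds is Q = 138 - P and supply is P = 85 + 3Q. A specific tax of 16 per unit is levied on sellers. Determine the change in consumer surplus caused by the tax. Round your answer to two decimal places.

-45.00

Rewriting demand in inverse form: P = 138 - Q.
Without the tax, 138 - Q = 85 + 3Q so Q* = 13.25 and P* = 124.75.
With the tax, sellers need 16 more per unit: 138 - Q = 85 + 3Q + 16, so Q_t = 9.25. Buyers pay P_b = 128.75; sellers receive P_s = P_b - 16 = 112.75.
Consumers lose the trapezoid between P* and P_b out to Q_t plus the triangle from Q_t to Q*: change in CS = 42.7812 - 87.7812 = -45.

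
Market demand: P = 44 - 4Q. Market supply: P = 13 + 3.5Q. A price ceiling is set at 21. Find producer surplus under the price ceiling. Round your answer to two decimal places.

9.14

Without the control, 44 - 4Q = 13 + 3.5Q so Q* = 4.1333 and P* = 27.4667.
At the ceiling price 21, quantity supplied is (21 - 13)/3.5 = 2.2857; supply is the short side, so Q = 2.2857 trades at P = 21.
PS is the triangle above supply below 21: (1/2)(2.2857)(21 - 13) = 9.1429.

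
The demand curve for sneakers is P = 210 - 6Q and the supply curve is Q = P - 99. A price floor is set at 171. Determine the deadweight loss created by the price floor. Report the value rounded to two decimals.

Rewriting supply in inverse form: P = 99 + Q.
Without the control, 210 - 6Q = 99 + Q so Q* = 15.8571 and P* = 114.8571.
At the floor price 171, quantity demanded is (210 - 171)/6 = 6.5; demand is the short side, so Q = 6.5 trades at P = 171.
At Q = 6.5 the demand price is 171 and the supply price is 105.5. Deadweight loss is the triangle between the curves from 6.5 to 15.8571: (1/2)(171 - 105.5)(15.8571 - 6.5) = 306.4464.

306.45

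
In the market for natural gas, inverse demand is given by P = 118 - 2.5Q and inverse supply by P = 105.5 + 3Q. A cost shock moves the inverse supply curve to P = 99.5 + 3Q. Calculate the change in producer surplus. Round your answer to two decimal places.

Initial equilibrium: Q_0 = 2.2727, P_0 = 112.3182; CS_0 = (1/2)(2.2727)(5.6818) = 6.4566, PS_0 = (1/2)(2.2727)(6.8182) = 7.7479.
New equilibrium: 118 - 2.5Q = 99.5 + 3Q gives Q_1 = 3.3636, P_1 = 109.5909; CS_1 = 14.1426, PS_1 = 16.9711.
Change in producer surplus = 16.9711 - 7.7479 = 9.2231.

9.22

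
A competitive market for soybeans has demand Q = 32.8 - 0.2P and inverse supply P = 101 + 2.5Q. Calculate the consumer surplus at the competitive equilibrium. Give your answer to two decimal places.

176.40

Rewriting demand in inverse form: P = 164 - 5Q.
Equilibrium: 164 - 5Q = 101 + 2.5Q, so Q* = 8.4 and P* = 122.
Consumer surplus is the triangle under demand above P*: (1/2)(8.4)(164 - 122) = (1/2)(8.4)(42) = 176.4.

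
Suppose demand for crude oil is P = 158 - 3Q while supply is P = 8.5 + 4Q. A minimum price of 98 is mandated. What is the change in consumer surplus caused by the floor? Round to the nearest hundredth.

Free-market equilibrium: 158 - 3Q = 8.5 + 4Q gives Q* = 21.3571, P* = 93.9286.
At the floor price 98, quantity demanded is (158 - 98)/3 = 20; demand is the short side, so Q = 20 trades at P = 98.
CS goes from (1/2)(21.3571)(64.0714) = 684.1913 to 600 (computed as (158 - 98)(20) - (1/2)(3)(20)^2), a change of -84.1913.

-84.19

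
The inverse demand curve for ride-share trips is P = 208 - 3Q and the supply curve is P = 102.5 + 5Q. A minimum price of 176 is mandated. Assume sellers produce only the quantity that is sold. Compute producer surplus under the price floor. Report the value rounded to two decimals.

499.56

Without the control, 208 - 3Q = 102.5 + 5Q so Q* = 13.1875 and P* = 168.4375.
At the floor price 176, quantity demanded is (208 - 176)/3 = 10.6667; demand is the short side, so Q = 10.6667 trades at P = 176.
The supply price at Q = 10.6667 is 155.8333. PS is the trapezoid between 176 and supply over [0, 10.6667]: (1/2)[(176 - 102.5) + (176 - 155.8333)](10.6667) = 499.5556.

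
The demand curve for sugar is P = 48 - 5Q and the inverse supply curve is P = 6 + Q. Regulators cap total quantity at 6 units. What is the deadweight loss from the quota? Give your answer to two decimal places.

3.00

Unrestricted equilibrium: Q* = (48 - 6)/(5 + 1) = 7.
At Q = 6 the demand price is 48 - 5(6) = 18 and the supply price is 6 + (6) = 12.
Deadweight loss is the triangle between the curves from 6 to 7: (1/2)(18 - 12)(7 - 6) = 3.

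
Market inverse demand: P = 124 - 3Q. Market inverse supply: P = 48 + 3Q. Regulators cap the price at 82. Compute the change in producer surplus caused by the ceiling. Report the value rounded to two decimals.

Free-market equilibrium: 124 - 3Q = 48 + 3Q gives Q* = 12.6667, P* = 86.
At the ceiling price 82, quantity supplied is (82 - 48)/3 = 11.3333; supply is the short side, so Q = 11.3333 trades at P = 82.
PS goes from (1/2)(12.6667)(38) = 240.6667 to 192.6667 (computed as (82 - 48)(11.3333) - (1/2)(3)(11.3333)^2), a change of -48.

-48.00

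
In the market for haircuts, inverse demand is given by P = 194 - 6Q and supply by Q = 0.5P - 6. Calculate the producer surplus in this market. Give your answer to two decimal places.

517.56

Rewriting supply in inverse form: P = 12 + 2Q.
Set 194 - 6Q = 12 + 2Q, which gives 182 = 8Q, so Q* = 22.75 and P* = 194 - 6(22.75) = 57.5.
The supply curve's price intercept is 12, so PS = (1/2)(Q*)(P* - 12) = (1/2)(22.75)(45.5) = 517.5625.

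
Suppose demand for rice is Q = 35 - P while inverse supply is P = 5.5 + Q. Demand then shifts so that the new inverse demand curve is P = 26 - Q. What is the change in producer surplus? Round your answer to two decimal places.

-56.25

Rewriting demand in inverse form: P = 35 - Q.
Initial equilibrium: Q_0 = 14.75, P_0 = 20.25; CS_0 = (1/2)(14.75)(14.75) = 108.7812, PS_0 = (1/2)(14.75)(14.75) = 108.7812.
New equilibrium: 26 - Q = 5.5 + Q gives Q_1 = 10.25, P_1 = 15.75; CS_1 = 52.5312, PS_1 = 52.5312.
Change in producer surplus = 52.5312 - 108.7812 = -56.25.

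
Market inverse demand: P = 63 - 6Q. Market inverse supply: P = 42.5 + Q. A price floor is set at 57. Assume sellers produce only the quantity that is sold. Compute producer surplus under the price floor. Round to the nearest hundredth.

Without the control, 63 - 6Q = 42.5 + Q so Q* = 2.9286 and P* = 45.4286.
At the floor price 57, quantity demanded is (63 - 57)/6 = 1; demand is the short side, so Q = 1 trades at P = 57.
The supply price at Q = 1 is 43.5. PS is the trapezoid between 57 and supply over [0, 1]: (1/2)[(57 - 42.5) + (57 - 43.5)](1) = 14.

14.00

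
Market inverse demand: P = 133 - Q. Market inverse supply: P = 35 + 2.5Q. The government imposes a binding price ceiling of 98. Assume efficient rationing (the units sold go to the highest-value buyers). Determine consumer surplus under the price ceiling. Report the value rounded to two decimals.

Without the control, 133 - Q = 35 + 2.5Q so Q* = 28 and P* = 105.
At the ceiling price 98, quantity supplied is (98 - 35)/2.5 = 25.2; supply is the short side, so Q = 25.2 trades at P = 98.
The demand price at Q = 25.2 is 107.8. CS is the trapezoid between demand and 98 over [0, 25.2]: (1/2)[(133 - 98) + (107.8 - 98)](25.2) = 564.48.

564.48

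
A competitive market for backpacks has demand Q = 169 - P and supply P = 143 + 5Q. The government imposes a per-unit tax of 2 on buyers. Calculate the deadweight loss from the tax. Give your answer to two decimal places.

Rewriting demand in inverse form: P = 169 - Q.
Without the tax, 169 - Q = 143 + 5Q so Q* = 4.3333 and P* = 164.6667.
A tax on buyers shifts demand down by 2: (169 - 2) - Q = 143 + 5Q, so Q_t = 4. Buyers pay P_b = 165; sellers receive P_s = P_b - 2 = 163.
The welfare triangle lost has base Q* - Q_t = 0.3333 and height t = 2, so DWL = (1/2)(0.3333)(2) = 0.3333.

0.33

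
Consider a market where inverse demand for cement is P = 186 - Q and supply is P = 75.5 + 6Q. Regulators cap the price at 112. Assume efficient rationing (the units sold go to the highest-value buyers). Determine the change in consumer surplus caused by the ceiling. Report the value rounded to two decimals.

307.07

Without the control, 186 - Q = 75.5 + 6Q so Q* = 15.7857 and P* = 170.2143.
At P = 112, sellers supply (112 - 75.5)/6 = 6.0833 while buyers want more, so the quantity traded is 6.0833 at price 112.
CS goes from (1/2)(15.7857)(15.7857) = 124.5944 to 431.6632 (computed as (186 - 112)(6.0833) - (1/2)(1)(6.0833)^2), a change of 307.0688.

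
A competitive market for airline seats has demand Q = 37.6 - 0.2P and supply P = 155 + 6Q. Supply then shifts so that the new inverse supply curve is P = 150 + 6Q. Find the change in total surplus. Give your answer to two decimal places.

16.14

Rewriting demand in inverse form: P = 188 - 5Q.
Initial equilibrium: Q_0 = 3, P_0 = 173; CS_0 = (1/2)(3)(15) = 22.5, PS_0 = (1/2)(3)(18) = 27.
New equilibrium: 188 - 5Q = 150 + 6Q gives Q_1 = 3.4545, P_1 = 170.7273; CS_1 = 29.8347, PS_1 = 35.8017.
Change in total surplus = (29.8347 + 35.8017) - (22.5 + 27) = 16.1364.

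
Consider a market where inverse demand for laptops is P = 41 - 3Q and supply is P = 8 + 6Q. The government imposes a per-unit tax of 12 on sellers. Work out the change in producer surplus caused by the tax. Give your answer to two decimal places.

-24.00

Pre-tax equilibrium: 41 - 3Q = 8 + 6Q gives Q* = 3.6667, P* = 30.
With the tax, sellers need 12 more per unit: 41 - 3Q = 8 + 6Q + 12, so Q_t = 2.3333. Buyers pay P_b = 34; sellers receive P_s = P_b - 12 = 22.
PS falls from (1/2)(3.6667)(22) = 40.3333 to (1/2)(2.3333)(14) = 16.3333, a change of -24.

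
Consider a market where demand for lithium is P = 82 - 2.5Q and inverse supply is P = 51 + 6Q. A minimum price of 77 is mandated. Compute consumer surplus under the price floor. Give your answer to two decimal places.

Without the control, 82 - 2.5Q = 51 + 6Q so Q* = 3.6471 and P* = 72.8824.
At P = 77, buyers demand (82 - 77)/2.5 = 2 while sellers would supply more, so the quantity traded is 2 at price 77.
CS is the triangle under demand above 77: (1/2)(2)(82 - 77) = 5.

5.00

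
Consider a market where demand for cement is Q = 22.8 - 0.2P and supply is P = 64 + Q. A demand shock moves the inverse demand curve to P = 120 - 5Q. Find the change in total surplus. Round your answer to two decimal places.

53.00

Rewriting demand in inverse form: P = 114 - 5Q.
Initial equilibrium: Q_0 = 8.3333, P_0 = 72.3333; CS_0 = (1/2)(8.3333)(41.6667) = 173.6111, PS_0 = (1/2)(8.3333)(8.3333) = 34.7222.
New equilibrium: 120 - 5Q = 64 + Q gives Q_1 = 9.3333, P_1 = 73.3333; CS_1 = 217.7778, PS_1 = 43.5556.
Change in total surplus = (217.7778 + 43.5556) - (173.6111 + 34.7222) = 53.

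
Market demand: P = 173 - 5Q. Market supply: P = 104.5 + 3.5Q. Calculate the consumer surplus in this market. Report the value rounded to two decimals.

162.36

Equilibrium: 173 - 5Q = 104.5 + 3.5Q, so Q* = 8.0588 and P* = 132.7059.
The demand choke price is 173, so CS = (1/2)(Q*)(173 - P*) = (1/2)(8.0588)(40.2941) = 162.3616.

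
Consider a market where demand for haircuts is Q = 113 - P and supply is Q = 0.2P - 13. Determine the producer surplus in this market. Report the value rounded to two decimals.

Rewriting demand in inverse form: P = 113 - Q.
Rewriting supply in inverse form: P = 65 + 5Q.
Set 113 - Q = 65 + 5Q, which gives 48 = 6Q, so Q* = 8 and P* = 113 - (8) = 105.
PS is the area between P* and the supply curve from 0 to Q*: (1/2)(8)(40) = 160.

160.00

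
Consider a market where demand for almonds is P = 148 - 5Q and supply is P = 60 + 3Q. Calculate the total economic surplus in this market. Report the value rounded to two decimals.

484.00

Set 148 - 5Q = 60 + 3Q, which gives 88 = 8Q, so Q* = 11 and P* = 148 - 5(11) = 93.
Total surplus is the full triangle between the curves from 0 to Q*: (1/2)(11)(148 - 60) = 484.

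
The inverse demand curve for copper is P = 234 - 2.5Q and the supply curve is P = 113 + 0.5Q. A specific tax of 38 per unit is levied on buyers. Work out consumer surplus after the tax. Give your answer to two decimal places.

Pre-tax equilibrium: 234 - 2.5Q = 113 + 0.5Q gives Q* = 40.3333, P* = 133.1667.
A tax on buyers shifts demand down by 38: (234 - 38) - 2.5Q = 113 + 0.5Q, so Q_t = 27.6667. Buyers pay P_b = 164.8333; sellers receive P_s = P_b - 38 = 126.8333.
Consumer surplus is the triangle under demand above P_b: (1/2)(27.6667)(234 - 164.8333) = 956.8056.

956.81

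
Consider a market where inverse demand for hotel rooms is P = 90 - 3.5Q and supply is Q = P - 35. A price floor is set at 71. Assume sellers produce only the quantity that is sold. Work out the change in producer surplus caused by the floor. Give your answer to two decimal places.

Rewriting supply in inverse form: P = 35 + Q.
Without the control, 90 - 3.5Q = 35 + Q so Q* = 12.2222 and P* = 47.2222.
At the floor price 71, quantity demanded is (90 - 71)/3.5 = 5.4286; demand is the short side, so Q = 5.4286 trades at P = 71.
PS goes from (1/2)(12.2222)(12.2222) = 74.6914 to 180.6939 (computed as (71 - 35)(5.4286) - (1/2)(1)(5.4286)^2), a change of 106.0025.

106.00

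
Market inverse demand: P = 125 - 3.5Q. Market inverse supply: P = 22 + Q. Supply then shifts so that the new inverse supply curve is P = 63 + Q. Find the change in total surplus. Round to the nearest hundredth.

Initial equilibrium: Q_0 = 22.8889, P_0 = 44.8889; CS_0 = (1/2)(22.8889)(80.1111) = 916.8272, PS_0 = (1/2)(22.8889)(22.8889) = 261.9506.
New equilibrium: 125 - 3.5Q = 63 + Q gives Q_1 = 13.7778, P_1 = 76.7778; CS_1 = 332.1975, PS_1 = 94.9136.
Change in total surplus = (332.1975 + 94.9136) - (916.8272 + 261.9506) = -751.6667.

-751.67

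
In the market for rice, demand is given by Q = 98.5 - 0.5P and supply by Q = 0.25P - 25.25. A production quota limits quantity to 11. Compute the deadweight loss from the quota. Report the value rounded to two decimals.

Rewriting demand in inverse form: P = 197 - 2Q.
Rewriting supply in inverse form: P = 101 + 4Q.
Without the quota, 197 - 2Q = 101 + 4Q gives Q* = 16.
At Q = 11 the demand price is 197 - 2(11) = 175 and the supply price is 101 + 4(11) = 145.
Deadweight loss is the triangle between the curves from 11 to 16: (1/2)(175 - 145)(16 - 11) = 75.

75.00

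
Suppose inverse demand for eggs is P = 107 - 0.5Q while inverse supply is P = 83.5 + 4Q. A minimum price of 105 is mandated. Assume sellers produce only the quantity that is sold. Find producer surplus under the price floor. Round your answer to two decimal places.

54.00

Without the control, 107 - 0.5Q = 83.5 + 4Q so Q* = 5.2222 and P* = 104.3889.
At the floor price 105, quantity demanded is (107 - 105)/0.5 = 4; demand is the short side, so Q = 4 trades at P = 105.
The supply price at Q = 4 is 99.5. PS is the trapezoid between 105 and supply over [0, 4]: (1/2)[(105 - 83.5) + (105 - 99.5)](4) = 54.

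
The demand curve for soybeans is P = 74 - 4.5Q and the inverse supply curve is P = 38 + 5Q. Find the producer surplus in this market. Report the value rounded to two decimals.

Setting demand equal to supply, 36 = 9.5Q, so Q* = 3.7895 and P* = 56.9474.
The supply curve's price intercept is 38, so PS = (1/2)(Q*)(P* - 38) = (1/2)(3.7895)(18.9474) = 35.9003.

35.90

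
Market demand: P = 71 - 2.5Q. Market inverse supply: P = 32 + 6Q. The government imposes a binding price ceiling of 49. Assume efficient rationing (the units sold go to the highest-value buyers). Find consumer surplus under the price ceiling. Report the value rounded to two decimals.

52.30

Without the control, 71 - 2.5Q = 32 + 6Q so Q* = 4.5882 and P* = 59.5294.
At the ceiling price 49, quantity supplied is (49 - 32)/6 = 2.8333; supply is the short side, so Q = 2.8333 trades at P = 49.
The demand price at Q = 2.8333 is 63.9167. CS is the trapezoid between demand and 49 over [0, 2.8333]: (1/2)[(71 - 49) + (63.9167 - 49)](2.8333) = 52.2986.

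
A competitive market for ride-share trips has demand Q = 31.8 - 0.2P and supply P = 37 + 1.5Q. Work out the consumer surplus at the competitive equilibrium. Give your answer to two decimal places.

880.71

Rewriting demand in inverse form: P = 159 - 5Q.
Set 159 - 5Q = 37 + 1.5Q, which gives 122 = 6.5Q, so Q* = 18.7692 and P* = 159 - 5(18.7692) = 65.1538.
CS is the area between the demand curve and P* from 0 to Q*: (1/2)(18.7692)(93.8462) = 880.7101.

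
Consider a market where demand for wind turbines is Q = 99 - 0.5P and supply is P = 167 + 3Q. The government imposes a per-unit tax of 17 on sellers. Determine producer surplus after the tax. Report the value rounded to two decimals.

11.76

Rewriting demand in inverse form: P = 198 - 2Q.
Without the tax, 198 - 2Q = 167 + 3Q so Q* = 6.2 and P* = 185.6.
A tax on sellers shifts supply up by 17: 198 - 2Q = 167 + 3Q + 17, so Q_t = 2.8. Buyers pay P_b = 192.4; sellers receive P_s = P_b - 17 = 175.4.
PS = (1/2)(Q_t)(P_s - 167) = (1/2)(2.8)(8.4) = 11.76.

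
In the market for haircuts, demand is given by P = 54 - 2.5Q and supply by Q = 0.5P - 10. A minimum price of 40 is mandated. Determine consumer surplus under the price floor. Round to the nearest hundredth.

Rewriting supply in inverse form: P = 20 + 2Q.
Without the control, 54 - 2.5Q = 20 + 2Q so Q* = 7.5556 and P* = 35.1111.
At the floor price 40, quantity demanded is (54 - 40)/2.5 = 5.6; demand is the short side, so Q = 5.6 trades at P = 40.
CS is the triangle under demand above 40: (1/2)(5.6)(54 - 40) = 39.2.

39.20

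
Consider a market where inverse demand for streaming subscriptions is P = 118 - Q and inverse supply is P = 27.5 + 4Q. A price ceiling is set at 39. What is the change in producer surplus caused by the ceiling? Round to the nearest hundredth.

-638.69

Free-market equilibrium: 118 - Q = 27.5 + 4Q gives Q* = 18.1, P* = 99.9.
At P = 39, sellers supply (39 - 27.5)/4 = 2.875 while buyers want more, so the quantity traded is 2.875 at price 39.
PS goes from (1/2)(18.1)(72.4) = 655.22 to 16.5312 (computed as (39 - 27.5)(2.875) - (1/2)(4)(2.875)^2), a change of -638.6888.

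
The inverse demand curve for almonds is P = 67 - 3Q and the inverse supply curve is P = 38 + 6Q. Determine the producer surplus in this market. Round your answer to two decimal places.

31.15

Equilibrium: 67 - 3Q = 38 + 6Q, so Q* = 3.2222 and P* = 57.3333.
The supply curve's price intercept is 38, so PS = (1/2)(Q*)(P* - 38) = (1/2)(3.2222)(19.3333) = 31.1481.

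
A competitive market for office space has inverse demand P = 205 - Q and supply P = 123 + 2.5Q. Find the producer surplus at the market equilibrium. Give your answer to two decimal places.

Set 205 - Q = 123 + 2.5Q, which gives 82 = 3.5Q, so Q* = 23.4286 and P* = 205 - (23.4286) = 181.5714.
PS is the area between P* and the supply curve from 0 to Q*: (1/2)(23.4286)(58.5714) = 686.1224.

686.12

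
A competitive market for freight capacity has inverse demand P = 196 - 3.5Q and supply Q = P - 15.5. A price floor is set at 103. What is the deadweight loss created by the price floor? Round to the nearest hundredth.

412.48

Rewriting supply in inverse form: P = 15.5 + Q.
Without the control, 196 - 3.5Q = 15.5 + Q so Q* = 40.1111 and P* = 55.6111.
At P = 103, buyers demand (196 - 103)/3.5 = 26.5714 while sellers would supply more, so the quantity traded is 26.5714 at price 103.
At Q = 26.5714 the demand price is 103 and the supply price is 42.0714. Deadweight loss is the triangle between the curves from 26.5714 to 40.1111: (1/2)(103 - 42.0714)(40.1111 - 26.5714) = 412.4768.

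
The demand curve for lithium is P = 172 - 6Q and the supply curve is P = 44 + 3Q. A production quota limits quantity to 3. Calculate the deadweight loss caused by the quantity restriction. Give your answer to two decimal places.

Unrestricted equilibrium: Q* = (172 - 44)/(6 + 3) = 14.2222.
At Q = 3 the demand price is 172 - 6(3) = 154 and the supply price is 44 + 3(3) = 53.
DWL = (1/2)(gap between curves at 3) x (Q* - 3) = (1/2)(101)(11.2222) = 566.7222.

566.72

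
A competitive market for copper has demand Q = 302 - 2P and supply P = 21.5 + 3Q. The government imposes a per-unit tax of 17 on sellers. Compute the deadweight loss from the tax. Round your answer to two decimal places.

41.29

Rewriting demand in inverse form: P = 151 - 0.5Q.
Pre-tax equilibrium: 151 - 0.5Q = 21.5 + 3Q gives Q* = 37, P* = 132.5.
A tax on sellers shifts supply up by 17: 151 - 0.5Q = 21.5 + 3Q + 17, so Q_t = 32.1429. Buyers pay P_b = 134.9286; sellers receive P_s = P_b - 17 = 117.9286.
The welfare triangle lost has base Q* - Q_t = 4.8571 and height t = 17, so DWL = (1/2)(4.8571)(17) = 41.2857.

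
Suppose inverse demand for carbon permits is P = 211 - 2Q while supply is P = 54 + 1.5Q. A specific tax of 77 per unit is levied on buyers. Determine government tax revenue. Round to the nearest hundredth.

Without the tax, 211 - 2Q = 54 + 1.5Q so Q* = 44.8571 and P* = 121.2857.
A tax on buyers shifts demand down by 77: (211 - 77) - 2Q = 54 + 1.5Q, so Q_t = 22.8571. Buyers pay P_b = 165.2857; sellers receive P_s = P_b - 77 = 88.2857.
Tax revenue = t x Q_t = 77 x 22.8571 = 1760.

1760.00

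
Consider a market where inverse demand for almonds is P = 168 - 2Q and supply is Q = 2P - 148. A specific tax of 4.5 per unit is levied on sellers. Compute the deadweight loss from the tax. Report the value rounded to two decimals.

4.05

Rewriting supply in inverse form: P = 74 + 0.5Q.
Pre-tax equilibrium: 168 - 2Q = 74 + 0.5Q gives Q* = 37.6, P* = 92.8.
A tax on sellers shifts supply up by 4.5: 168 - 2Q = 74 + 0.5Q + 4.5, so Q_t = 35.8. Buyers pay P_b = 96.4; sellers receive P_s = P_b - 4.5 = 91.9.
The welfare triangle lost has base Q* - Q_t = 1.8 and height t = 4.5, so DWL = (1/2)(1.8)(4.5) = 4.05.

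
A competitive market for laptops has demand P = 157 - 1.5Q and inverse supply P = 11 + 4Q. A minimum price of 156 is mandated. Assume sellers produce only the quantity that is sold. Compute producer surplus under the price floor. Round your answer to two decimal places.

95.78

Without the control, 157 - 1.5Q = 11 + 4Q so Q* = 26.5455 and P* = 117.1818.
At the floor price 156, quantity demanded is (157 - 156)/1.5 = 0.6667; demand is the short side, so Q = 0.6667 trades at P = 156.
The supply price at Q = 0.6667 is 13.6667. PS is the trapezoid between 156 and supply over [0, 0.6667]: (1/2)[(156 - 11) + (156 - 13.6667)](0.6667) = 95.7778.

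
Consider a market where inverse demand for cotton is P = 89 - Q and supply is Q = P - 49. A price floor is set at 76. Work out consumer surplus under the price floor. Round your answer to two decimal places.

Rewriting supply in inverse form: P = 49 + Q.
Without the control, 89 - Q = 49 + Q so Q* = 20 and P* = 69.
At P = 76, buyers demand (89 - 76)/1 = 13 while sellers would supply more, so the quantity traded is 13 at price 76.
CS is the triangle under demand above 76: (1/2)(13)(89 - 76) = 84.5.

84.50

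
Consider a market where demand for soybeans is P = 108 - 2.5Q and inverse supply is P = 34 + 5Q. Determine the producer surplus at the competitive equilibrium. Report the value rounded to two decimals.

Equilibrium: 108 - 2.5Q = 34 + 5Q, so Q* = 9.8667 and P* = 83.3333.
PS is the area between P* and the supply curve from 0 to Q*: (1/2)(9.8667)(49.3333) = 243.3778.

243.38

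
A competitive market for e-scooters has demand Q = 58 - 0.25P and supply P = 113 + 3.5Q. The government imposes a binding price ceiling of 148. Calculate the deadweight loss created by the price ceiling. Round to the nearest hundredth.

129.07

Rewriting demand in inverse form: P = 232 - 4Q.
Without the control, 232 - 4Q = 113 + 3.5Q so Q* = 15.8667 and P* = 168.5333.
At the ceiling price 148, quantity supplied is (148 - 113)/3.5 = 10; supply is the short side, so Q = 10 trades at P = 148.
The lost-trades triangle has base Q* - 10 = 5.8667 and height equal to the gap between the curves at Q = 10, which is 192 - 148 = 44. DWL = (1/2)(5.8667)(44) = 129.0667.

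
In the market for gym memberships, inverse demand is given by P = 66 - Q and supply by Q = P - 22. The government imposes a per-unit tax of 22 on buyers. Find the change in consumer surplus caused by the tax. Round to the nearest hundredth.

-181.50

Rewriting supply in inverse form: P = 22 + Q.
Without the tax, 66 - Q = 22 + Q so Q* = 22 and P* = 44.
A tax on buyers shifts demand down by 22: (66 - 22) - Q = 22 + Q, so Q_t = 11. Buyers pay P_b = 55; sellers receive P_s = P_b - 22 = 33.
Consumers lose the trapezoid between P* and P_b out to Q_t plus the triangle from Q_t to Q*: change in CS = 60.5 - 242 = -181.5.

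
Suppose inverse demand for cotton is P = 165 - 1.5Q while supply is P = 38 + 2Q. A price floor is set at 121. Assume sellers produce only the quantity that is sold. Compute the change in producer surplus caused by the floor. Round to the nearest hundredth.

257.57

Free-market equilibrium: 165 - 1.5Q = 38 + 2Q gives Q* = 36.2857, P* = 110.5714.
At P = 121, buyers demand (165 - 121)/1.5 = 29.3333 while sellers would supply more, so the quantity traded is 29.3333 at price 121.
PS goes from (1/2)(36.2857)(72.5714) = 1316.6531 to 1574.2222 (computed as (121 - 38)(29.3333) - (1/2)(2)(29.3333)^2), a change of 257.5692.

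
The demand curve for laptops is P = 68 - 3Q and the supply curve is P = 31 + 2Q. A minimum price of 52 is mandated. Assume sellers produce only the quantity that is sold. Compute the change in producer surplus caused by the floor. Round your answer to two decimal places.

Free-market equilibrium: 68 - 3Q = 31 + 2Q gives Q* = 7.4, P* = 45.8.
At the floor price 52, quantity demanded is (68 - 52)/3 = 5.3333; demand is the short side, so Q = 5.3333 trades at P = 52.
PS goes from (1/2)(7.4)(14.8) = 54.76 to 83.5556 (computed as (52 - 31)(5.3333) - (1/2)(2)(5.3333)^2), a change of 28.7956.

28.80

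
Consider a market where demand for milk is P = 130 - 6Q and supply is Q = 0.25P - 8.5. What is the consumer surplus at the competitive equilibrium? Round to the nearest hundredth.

276.48

Rewriting supply in inverse form: P = 34 + 4Q.
Setting demand equal to supply, 96 = 10Q, so Q* = 9.6 and P* = 72.4.
Consumer surplus is the triangle under demand above P*: (1/2)(9.6)(130 - 72.4) = (1/2)(9.6)(57.6) = 276.48.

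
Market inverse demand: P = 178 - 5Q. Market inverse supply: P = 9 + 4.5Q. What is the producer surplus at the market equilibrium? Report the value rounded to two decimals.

712.05

Equilibrium: 178 - 5Q = 9 + 4.5Q, so Q* = 17.7895 and P* = 89.0526.
The supply curve's price intercept is 9, so PS = (1/2)(Q*)(P* - 9) = (1/2)(17.7895)(80.0526) = 712.0471.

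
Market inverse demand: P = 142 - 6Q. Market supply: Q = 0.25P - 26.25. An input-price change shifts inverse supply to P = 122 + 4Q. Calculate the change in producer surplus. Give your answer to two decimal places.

Rewriting supply in inverse form: P = 105 + 4Q.
Initial equilibrium: Q_0 = 3.7, P_0 = 119.8; CS_0 = (1/2)(3.7)(22.2) = 41.07, PS_0 = (1/2)(3.7)(14.8) = 27.38.
New equilibrium: 142 - 6Q = 122 + 4Q gives Q_1 = 2, P_1 = 130; CS_1 = 12, PS_1 = 8.
Change in producer surplus = 8 - 27.38 = -19.38.

-19.38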